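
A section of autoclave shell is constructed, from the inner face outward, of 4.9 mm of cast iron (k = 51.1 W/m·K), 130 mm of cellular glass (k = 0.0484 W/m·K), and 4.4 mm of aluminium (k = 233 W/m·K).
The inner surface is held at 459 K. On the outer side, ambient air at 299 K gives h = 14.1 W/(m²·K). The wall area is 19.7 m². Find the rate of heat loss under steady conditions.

Q ≈ 1140 W

Model the wall as resistances in series:
R_cast iron = L/(kA) = 0.0049/(51.1×19.7) = 4.868×10^-6 K/W
R_cellular glass = L/(kA) = 0.13/(0.0484×19.7) = 0.1363 K/W
R_aluminium = L/(kA) = 0.0044/(233×19.7) = 9.586×10^-7 K/W
R_outer film = 1/(h_o·A) = 1/(14.1×19.7) = 0.0036 K/W
R_total = 0.1399 K/W
Q = ΔT / R_total = 160 / 0.1399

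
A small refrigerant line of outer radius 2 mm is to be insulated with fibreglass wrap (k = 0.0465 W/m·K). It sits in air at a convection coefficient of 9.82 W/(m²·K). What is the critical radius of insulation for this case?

r_cr ≈ 4.74 mm

For a cylinder r_cr = k/h = 0.0465/9.82
r_cr = 4.74 mm; since the bare radius (2 mm) is below r_cr, adding a thin layer of insulation will *increase* heat loss.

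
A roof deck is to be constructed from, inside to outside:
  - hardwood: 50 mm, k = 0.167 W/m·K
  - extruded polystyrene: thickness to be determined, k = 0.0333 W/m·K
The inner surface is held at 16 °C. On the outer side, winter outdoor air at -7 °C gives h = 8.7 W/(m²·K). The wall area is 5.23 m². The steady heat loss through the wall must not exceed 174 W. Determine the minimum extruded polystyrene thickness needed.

Thermal resistances in series:
R_hardwood = L/(kA) = 0.05/(0.167×5.23) = 0.05725 K/W
R_outer film = 1/(h_o·A) = 1/(8.7×5.23) = 0.02198 K/W
Sum of the known resistances R_other = 0.07922 K/W
Required total resistance R_tot = ΔT/Q_allow = 23/174 = 0.1322 K/W
R_extruded polystyrene = R_tot − R_other = 0.05296 K/W
L = R·k·A = 0.05296×0.0333×5.23

L ≈ 9.22 mm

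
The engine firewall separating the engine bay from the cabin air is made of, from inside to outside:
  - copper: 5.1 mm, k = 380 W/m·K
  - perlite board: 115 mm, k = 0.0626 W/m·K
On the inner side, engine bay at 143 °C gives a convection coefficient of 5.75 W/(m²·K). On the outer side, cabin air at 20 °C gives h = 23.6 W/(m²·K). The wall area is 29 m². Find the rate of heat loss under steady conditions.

Q ≈ 1740 W

Thermal resistances in series:
R_inner film = 1/(h_i·A) = 1/(5.75×29) = 0.005997 K/W
R_copper = L/(kA) = 0.0051/(380×29) = 4.628×10^-7 K/W
R_perlite board = L/(kA) = 0.115/(0.0626×29) = 0.06335 K/W
R_outer film = 1/(h_o·A) = 1/(23.6×29) = 0.001461 K/W
R_total = 0.07081 K/W
Q = ΔT / R_total = 123 / 0.07081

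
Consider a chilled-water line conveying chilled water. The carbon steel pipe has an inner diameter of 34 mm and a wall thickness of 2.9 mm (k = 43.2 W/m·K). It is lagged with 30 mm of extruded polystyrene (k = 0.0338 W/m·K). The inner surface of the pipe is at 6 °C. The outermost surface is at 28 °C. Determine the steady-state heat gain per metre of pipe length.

q′ ≈ 5.08 W/m

Treating each annulus and film as a series resistance:
R_carbon steel pipe wall = ln(19.9/17)/(2π×43.2×1) = 5.803×10^-4 K/W
R_extruded polystyrene = ln(49.9/19.9)/(2π×0.0338×1) = 4.329 K/W
R_total = 4.329 K/W
Q = ΔT/R_total = 22/4.329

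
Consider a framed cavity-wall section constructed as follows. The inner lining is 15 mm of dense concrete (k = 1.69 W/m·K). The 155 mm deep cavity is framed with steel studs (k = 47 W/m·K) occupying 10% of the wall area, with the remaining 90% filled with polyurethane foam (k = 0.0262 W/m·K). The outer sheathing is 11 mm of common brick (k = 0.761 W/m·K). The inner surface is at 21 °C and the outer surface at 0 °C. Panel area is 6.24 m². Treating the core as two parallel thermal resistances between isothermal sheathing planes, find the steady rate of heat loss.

Sheathing layers in series; stud and cavity paths in parallel between them.
R_inner = 0.015/(1.69×6.24) = 0.001422 K/W
R_stud  = 0.155/(47×0.1×6.24) = 0.005285 K/W
R_cav   = 0.155/(0.0262×0.9×6.24) = 1.053 K/W
1/R_core = 1/R_stud + 1/R_cav → R_core = 0.005259 K/W
R_outer = 0.011/(0.761×6.24) = 0.002316 K/W
R_total = 0.008998 K/W
Q = ΔT/R_total = 21/0.008998

Q ≈ 2330 W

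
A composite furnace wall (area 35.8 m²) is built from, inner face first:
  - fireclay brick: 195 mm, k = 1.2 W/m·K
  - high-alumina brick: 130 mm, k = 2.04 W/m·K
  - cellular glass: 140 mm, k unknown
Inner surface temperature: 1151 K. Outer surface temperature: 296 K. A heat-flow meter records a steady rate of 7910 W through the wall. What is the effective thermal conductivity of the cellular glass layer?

k ≈ 0.0384 W/(m·K)

Model the wall as resistances in series:
R_fireclay brick = L/(kA) = 0.195/(1.2×35.8) = 0.004539 K/W
R_high-alumina brick = L/(kA) = 0.13/(2.04×35.8) = 0.00178 K/W
Sum of known resistances R_other = 0.006319 K/W
Total R = ΔT/Q = 855/7910 = 0.1081 K/W
R_cellular glass = R_total − R_other = 0.1018 K/W
k = L/(R·A) = 0.14/(0.1018×35.8)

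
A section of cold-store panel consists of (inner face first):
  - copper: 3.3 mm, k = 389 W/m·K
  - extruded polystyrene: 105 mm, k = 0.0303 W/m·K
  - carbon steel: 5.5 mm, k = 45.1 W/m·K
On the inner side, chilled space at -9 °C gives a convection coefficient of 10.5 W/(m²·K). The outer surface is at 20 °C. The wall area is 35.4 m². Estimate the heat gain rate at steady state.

Q ≈ 288 W

Series thermal resistances:
R_inner film = 1/(h_i·A) = 1/(10.5×35.4) = 0.00269 K/W
R_copper = L/(kA) = 0.0033/(389×35.4) = 2.396×10^-7 K/W
R_extruded polystyrene = L/(kA) = 0.105/(0.0303×35.4) = 0.09789 K/W
R_carbon steel = L/(kA) = 0.0055/(45.1×35.4) = 3.445×10^-6 K/W
R_total = 0.1006 K/W
Q = ΔT / R_total = 29 / 0.1006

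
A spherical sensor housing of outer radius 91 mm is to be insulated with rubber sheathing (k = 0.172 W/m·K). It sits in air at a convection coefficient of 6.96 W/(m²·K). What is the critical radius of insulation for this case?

r_cr ≈ 49.4 mm

For a sphere r_cr = 2k/h = 2×0.172/6.96
r_cr = 49.4 mm; since the bare radius (91 mm) is above r_cr, any added insulation will reduce heat loss.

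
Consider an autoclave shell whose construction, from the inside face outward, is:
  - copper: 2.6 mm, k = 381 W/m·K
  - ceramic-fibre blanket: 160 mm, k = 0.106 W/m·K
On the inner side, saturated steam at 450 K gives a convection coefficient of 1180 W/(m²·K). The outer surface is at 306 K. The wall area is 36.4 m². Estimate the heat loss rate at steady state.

Model the wall as resistances in series:
R_inner film = 1/(h_i·A) = 1/(1180×36.4) = 2.328×10^-5 K/W
R_copper = L/(kA) = 0.0026/(381×36.4) = 1.875×10^-7 K/W
R_ceramic-fibre blanket = L/(kA) = 0.16/(0.106×36.4) = 0.04147 K/W
R_total = 0.04149 K/W
Q = ΔT / R_total = 144 / 0.04149

Q ≈ 3470 W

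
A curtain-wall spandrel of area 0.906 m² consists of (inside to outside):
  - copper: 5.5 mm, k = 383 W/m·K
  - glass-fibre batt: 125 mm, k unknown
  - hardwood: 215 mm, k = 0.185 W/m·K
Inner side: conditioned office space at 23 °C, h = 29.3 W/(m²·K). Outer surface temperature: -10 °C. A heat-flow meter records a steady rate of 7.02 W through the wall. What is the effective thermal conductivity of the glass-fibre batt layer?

Series thermal resistances:
R_inner film = 1/(h_i·A) = 1/(29.3×0.906) = 0.03767 K/W
R_copper = L/(kA) = 0.0055/(383×0.906) = 1.585×10^-5 K/W
R_hardwood = L/(kA) = 0.215/(0.185×0.906) = 1.283 K/W
Sum of known resistances R_other = 1.32 K/W
Total R = ΔT/Q = 33/7.02 = 4.701 K/W
R_glass-fibre batt = R_total − R_other = 3.38 K/W
k = L/(R·A) = 0.125/(3.38×0.906)

k ≈ 0.0408 W/(m·K)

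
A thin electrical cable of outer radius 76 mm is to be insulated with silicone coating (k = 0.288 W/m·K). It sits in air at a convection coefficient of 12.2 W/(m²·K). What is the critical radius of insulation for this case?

r_cr ≈ 23.6 mm

For a cylinder r_cr = k/h = 0.288/12.2
r_cr = 23.6 mm; since the bare radius (76 mm) is above r_cr, any added insulation will reduce heat loss.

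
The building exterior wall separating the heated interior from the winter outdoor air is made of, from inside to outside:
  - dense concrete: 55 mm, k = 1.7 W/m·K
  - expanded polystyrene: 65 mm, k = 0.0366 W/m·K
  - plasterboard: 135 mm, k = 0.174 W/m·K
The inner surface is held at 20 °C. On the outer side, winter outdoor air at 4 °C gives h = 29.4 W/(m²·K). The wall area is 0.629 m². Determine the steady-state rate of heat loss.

Model the wall as resistances in series:
R_dense concrete = L/(kA) = 0.055/(1.7×0.629) = 0.05144 K/W
R_expanded polystyrene = L/(kA) = 0.065/(0.0366×0.629) = 2.823 K/W
R_plasterboard = L/(kA) = 0.135/(0.174×0.629) = 1.233 K/W
R_outer film = 1/(h_o·A) = 1/(29.4×0.629) = 0.05408 K/W
R_total = 4.162 K/W
Q = ΔT / R_total = 16 / 4.162

Q ≈ 3.84 W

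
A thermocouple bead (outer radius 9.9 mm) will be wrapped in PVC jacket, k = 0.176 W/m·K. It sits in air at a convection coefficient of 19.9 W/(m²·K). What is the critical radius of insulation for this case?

For a sphere r_cr = 2k/h = 2×0.176/19.9
r_cr = 17.7 mm; since the bare radius (9.9 mm) is below r_cr, adding a thin layer of insulation will *increase* heat loss.

r_cr ≈ 17.7 mm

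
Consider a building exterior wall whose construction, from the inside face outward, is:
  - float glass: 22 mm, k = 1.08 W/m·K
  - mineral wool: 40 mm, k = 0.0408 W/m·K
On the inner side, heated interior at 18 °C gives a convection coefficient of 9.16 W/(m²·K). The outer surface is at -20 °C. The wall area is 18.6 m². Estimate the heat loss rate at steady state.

Q ≈ 637 W

Series thermal resistances:
R_inner film = 1/(h_i·A) = 1/(9.16×18.6) = 0.005869 K/W
R_float glass = L/(kA) = 0.022/(1.08×18.6) = 0.001095 K/W
R_mineral wool = L/(kA) = 0.04/(0.0408×18.6) = 0.05271 K/W
R_total = 0.05967 K/W
Q = ΔT / R_total = 38 / 0.05967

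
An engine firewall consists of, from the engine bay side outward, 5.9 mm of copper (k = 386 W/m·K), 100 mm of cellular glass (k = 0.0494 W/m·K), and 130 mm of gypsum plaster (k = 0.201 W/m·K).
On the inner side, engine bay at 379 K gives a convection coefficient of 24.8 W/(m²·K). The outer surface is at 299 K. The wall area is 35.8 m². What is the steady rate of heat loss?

Q ≈ 1060 W

Series thermal resistances:
R_inner film = 1/(h_i·A) = 1/(24.8×35.8) = 0.001126 K/W
R_copper = L/(kA) = 0.0059/(386×35.8) = 4.27×10^-7 K/W
R_cellular glass = L/(kA) = 0.1/(0.0494×35.8) = 0.05654 K/W
R_gypsum plaster = L/(kA) = 0.13/(0.201×35.8) = 0.01807 K/W
R_total = 0.07574 K/W
Q = ΔT / R_total = 80 / 0.07574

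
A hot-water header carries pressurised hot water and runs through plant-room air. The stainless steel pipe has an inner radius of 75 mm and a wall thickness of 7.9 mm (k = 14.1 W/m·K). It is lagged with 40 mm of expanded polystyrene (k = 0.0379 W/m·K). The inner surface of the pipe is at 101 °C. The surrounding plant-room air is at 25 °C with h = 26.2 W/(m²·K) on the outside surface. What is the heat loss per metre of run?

q′ ≈ 44.6 W/m

For a radial system each layer contributes R = ln(r_out/r_in)/(2πkL); films add R = 1/(hA).
R_stainless steel pipe wall = ln(82.9/75)/(2π×14.1×1) = 0.00113 K/W
R_expanded polystyrene = ln(122.9/82.9)/(2π×0.0379×1) = 1.653 K/W
R_outer film = 1/(h_o·2πr_oL) = 1/(26.2×2π×0.1229×1) = 0.04943 K/W
R_total = 1.704 K/W
Q = ΔT/R_total = 76/1.704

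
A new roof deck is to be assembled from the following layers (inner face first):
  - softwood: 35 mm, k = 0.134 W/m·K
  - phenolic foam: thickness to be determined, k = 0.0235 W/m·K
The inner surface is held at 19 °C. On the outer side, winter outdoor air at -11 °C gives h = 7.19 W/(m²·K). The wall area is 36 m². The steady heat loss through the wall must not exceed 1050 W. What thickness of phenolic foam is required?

Series thermal resistances:
R_softwood = L/(kA) = 0.035/(0.134×36) = 0.007255 K/W
R_outer film = 1/(h_o·A) = 1/(7.19×36) = 0.003863 K/W
Sum of the known resistances R_other = 0.01112 K/W
Required total resistance R_tot = ΔT/Q_allow = 30/1050 = 0.02857 K/W
R_phenolic foam = R_tot − R_other = 0.01745 K/W
L = R·k·A = 0.01745×0.0235×36

L ≈ 14.8 mm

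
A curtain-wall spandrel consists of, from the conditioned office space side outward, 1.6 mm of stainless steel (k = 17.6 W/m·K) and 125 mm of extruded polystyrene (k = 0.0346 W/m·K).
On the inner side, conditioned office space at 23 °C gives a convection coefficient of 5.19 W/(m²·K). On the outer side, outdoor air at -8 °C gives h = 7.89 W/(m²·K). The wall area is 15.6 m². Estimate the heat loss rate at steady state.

Q ≈ 123 W

Treating each layer as a thermal resistance in series:
R_inner film = 1/(h_i·A) = 1/(5.19×15.6) = 0.01235 K/W
R_stainless steel = L/(kA) = 0.0016/(17.6×15.6) = 5.828×10^-6 K/W
R_extruded polystyrene = L/(kA) = 0.125/(0.0346×15.6) = 0.2316 K/W
R_outer film = 1/(h_o·A) = 1/(7.89×15.6) = 0.008125 K/W
R_total = 0.2521 K/W
Q = ΔT / R_total = 31 / 0.2521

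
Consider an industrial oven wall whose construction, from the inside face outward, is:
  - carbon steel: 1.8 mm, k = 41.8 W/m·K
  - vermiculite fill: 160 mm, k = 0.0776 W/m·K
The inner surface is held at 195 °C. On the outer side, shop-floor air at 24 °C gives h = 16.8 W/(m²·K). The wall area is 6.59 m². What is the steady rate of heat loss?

Q ≈ 531 W

Using the resistance-network approach (series):
R_carbon steel = L/(kA) = 0.0018/(41.8×6.59) = 6.534×10^-6 K/W
R_vermiculite fill = L/(kA) = 0.16/(0.0776×6.59) = 0.3129 K/W
R_outer film = 1/(h_o·A) = 1/(16.8×6.59) = 0.009032 K/W
R_total = 0.3219 K/W
Q = ΔT / R_total = 171 / 0.3219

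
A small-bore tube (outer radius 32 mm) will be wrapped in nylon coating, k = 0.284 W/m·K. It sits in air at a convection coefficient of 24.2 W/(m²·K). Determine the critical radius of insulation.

r_cr ≈ 11.7 mm

For a cylinder r_cr = k/h = 0.284/24.2
r_cr = 11.7 mm; since the bare radius (32 mm) is above r_cr, any added insulation will reduce heat loss.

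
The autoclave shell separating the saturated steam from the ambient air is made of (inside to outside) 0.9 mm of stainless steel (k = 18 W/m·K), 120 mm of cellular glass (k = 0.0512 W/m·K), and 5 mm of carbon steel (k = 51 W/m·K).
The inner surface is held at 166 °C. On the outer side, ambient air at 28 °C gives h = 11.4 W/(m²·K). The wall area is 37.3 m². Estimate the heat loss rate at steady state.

Q ≈ 2120 W

Treating each layer as a thermal resistance in series:
R_stainless steel = L/(kA) = 0.0009/(18×37.3) = 1.34×10^-6 K/W
R_cellular glass = L/(kA) = 0.12/(0.0512×37.3) = 0.06284 K/W
R_carbon steel = L/(kA) = 0.005/(51×37.3) = 2.628×10^-6 K/W
R_outer film = 1/(h_o·A) = 1/(11.4×37.3) = 0.002352 K/W
R_total = 0.06519 K/W
Q = ΔT / R_total = 138 / 0.06519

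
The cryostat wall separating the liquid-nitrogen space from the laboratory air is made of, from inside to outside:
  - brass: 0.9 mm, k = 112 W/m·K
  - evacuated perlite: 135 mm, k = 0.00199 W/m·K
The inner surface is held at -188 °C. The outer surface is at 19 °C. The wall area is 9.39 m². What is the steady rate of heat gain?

Q ≈ 28.7 W

Thermal resistances in series:
R_brass = L/(kA) = 0.0009/(112×9.39) = 8.558×10^-7 K/W
R_evacuated perlite = L/(kA) = 0.135/(0.00199×9.39) = 7.225 K/W
R_total = 7.225 K/W
Q = ΔT / R_total = 207 / 7.225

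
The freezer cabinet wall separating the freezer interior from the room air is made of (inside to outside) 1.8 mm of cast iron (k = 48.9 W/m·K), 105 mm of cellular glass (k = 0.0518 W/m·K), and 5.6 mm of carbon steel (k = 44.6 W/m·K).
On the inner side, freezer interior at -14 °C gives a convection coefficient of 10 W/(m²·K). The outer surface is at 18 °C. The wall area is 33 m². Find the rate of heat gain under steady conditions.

Treating each layer as a thermal resistance in series:
R_inner film = 1/(h_i·A) = 1/(10×33) = 0.00303 K/W
R_cast iron = L/(kA) = 0.0018/(48.9×33) = 1.115×10^-6 K/W
R_cellular glass = L/(kA) = 0.105/(0.0518×33) = 0.06143 K/W
R_carbon steel = L/(kA) = 0.0056/(44.6×33) = 3.805×10^-6 K/W
R_total = 0.06446 K/W
Q = ΔT / R_total = 32 / 0.06446

Q ≈ 496 W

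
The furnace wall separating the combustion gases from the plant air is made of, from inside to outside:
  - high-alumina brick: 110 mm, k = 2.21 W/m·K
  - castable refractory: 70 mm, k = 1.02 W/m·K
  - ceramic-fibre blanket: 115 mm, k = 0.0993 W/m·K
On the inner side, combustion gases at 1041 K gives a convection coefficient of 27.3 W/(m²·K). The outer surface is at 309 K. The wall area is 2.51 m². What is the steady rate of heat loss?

Q ≈ 1400 W

Model the wall as resistances in series:
R_inner film = 1/(h_i·A) = 1/(27.3×2.51) = 0.01459 K/W
R_high-alumina brick = L/(kA) = 0.11/(2.21×2.51) = 0.01983 K/W
R_castable refractory = L/(kA) = 0.07/(1.02×2.51) = 0.02734 K/W
R_ceramic-fibre blanket = L/(kA) = 0.115/(0.0993×2.51) = 0.4614 K/W
R_total = 0.5232 K/W
Q = ΔT / R_total = 732 / 0.5232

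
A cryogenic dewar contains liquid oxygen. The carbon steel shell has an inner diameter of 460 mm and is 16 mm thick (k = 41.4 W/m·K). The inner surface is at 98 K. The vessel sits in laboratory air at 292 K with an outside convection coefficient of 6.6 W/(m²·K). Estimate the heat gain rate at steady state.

Q ≈ 971 W

For a spherical shell R = (1/r₁ − 1/r₂)/(4πk); film R = 1/(h·4πr²). In series:
R_carbon steel shell = (1/0.23 − 1/0.246)/(4π×41.4) = 5.436×10^-4 K/W
R_outer film = 1/(h·4πr_o²) = 1/(6.6×4π×0.246²) = 0.1992 K/W
R_total = 0.1998 K/W
Q = ΔT/R_total = 194/0.1998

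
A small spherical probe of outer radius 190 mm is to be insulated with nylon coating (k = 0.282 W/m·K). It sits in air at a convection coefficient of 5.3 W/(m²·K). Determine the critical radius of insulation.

r_cr ≈ 106 mm

For a sphere r_cr = 2k/h = 2×0.282/5.3
r_cr = 106 mm; since the bare radius (190 mm) is above r_cr, any added insulation will reduce heat loss.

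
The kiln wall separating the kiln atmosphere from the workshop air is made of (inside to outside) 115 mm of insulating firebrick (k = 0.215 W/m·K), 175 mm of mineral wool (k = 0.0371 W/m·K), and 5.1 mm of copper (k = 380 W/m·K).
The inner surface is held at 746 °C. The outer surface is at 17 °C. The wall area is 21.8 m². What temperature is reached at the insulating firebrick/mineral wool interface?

T ≈ 672 °C

Series thermal resistances:
R_insulating firebrick = L/(kA) = 0.115/(0.215×21.8) = 0.02454 K/W
R_mineral wool = L/(kA) = 0.175/(0.0371×21.8) = 0.2164 K/W
R_copper = L/(kA) = 0.0051/(380×21.8) = 6.156×10^-7 K/W
R_total = 0.2409 K/W;  Q = ΔT/R_total = 729/0.2409 = 3026 W
T_interface = T_inner − Q·ΣR(inner→interface) = 746 − 3030×0.02454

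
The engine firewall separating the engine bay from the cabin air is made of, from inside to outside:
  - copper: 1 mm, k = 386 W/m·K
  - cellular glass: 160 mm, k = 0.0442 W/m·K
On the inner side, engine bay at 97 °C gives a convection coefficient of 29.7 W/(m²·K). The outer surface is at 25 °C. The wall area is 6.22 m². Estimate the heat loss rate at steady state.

Q ≈ 123 W

Model the wall as resistances in series:
R_inner film = 1/(h_i·A) = 1/(29.7×6.22) = 0.005413 K/W
R_copper = L/(kA) = 0.001/(386×6.22) = 4.165×10^-7 K/W
R_cellular glass = L/(kA) = 0.16/(0.0442×6.22) = 0.582 K/W
R_total = 0.5874 K/W
Q = ΔT / R_total = 72 / 0.5874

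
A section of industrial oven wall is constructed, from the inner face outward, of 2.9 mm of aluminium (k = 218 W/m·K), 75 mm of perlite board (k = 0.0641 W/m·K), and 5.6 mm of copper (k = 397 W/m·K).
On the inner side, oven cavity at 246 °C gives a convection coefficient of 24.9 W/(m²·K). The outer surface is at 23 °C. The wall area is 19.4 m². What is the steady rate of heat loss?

Thermal resistances in series:
R_inner film = 1/(h_i·A) = 1/(24.9×19.4) = 0.00207 K/W
R_aluminium = L/(kA) = 0.0029/(218×19.4) = 6.857×10^-7 K/W
R_perlite board = L/(kA) = 0.075/(0.0641×19.4) = 0.06031 K/W
R_copper = L/(kA) = 0.0056/(397×19.4) = 7.271×10^-7 K/W
R_total = 0.06238 K/W
Q = ΔT / R_total = 223 / 0.06238

Q ≈ 3570 W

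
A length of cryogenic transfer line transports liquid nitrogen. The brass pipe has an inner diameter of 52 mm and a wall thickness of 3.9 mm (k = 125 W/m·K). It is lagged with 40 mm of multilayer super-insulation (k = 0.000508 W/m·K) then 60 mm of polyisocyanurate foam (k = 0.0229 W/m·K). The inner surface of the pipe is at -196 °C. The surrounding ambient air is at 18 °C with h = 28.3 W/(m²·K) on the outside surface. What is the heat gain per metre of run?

Radial resistances (cylindrical: R_cond = ln(r_o/r_i)/(2πkL), R_conv = 1/(h·2πrL)):
R_brass pipe wall = ln(29.9/26)/(2π×125×1) = 1.78×10^-4 K/W
R_multilayer super-insulation = ln(69.9/29.9)/(2π×0.000508×1) = 266.1 K/W
R_polyisocyanurate foam = ln(129.9/69.9)/(2π×0.0229×1) = 4.307 K/W
R_outer film = 1/(h_o·2πr_oL) = 1/(28.3×2π×0.1299×1) = 0.04329 K/W
R_total = 270.4 K/W
Q = ΔT/R_total = 214/270.4

q′ ≈ 0.791 W/m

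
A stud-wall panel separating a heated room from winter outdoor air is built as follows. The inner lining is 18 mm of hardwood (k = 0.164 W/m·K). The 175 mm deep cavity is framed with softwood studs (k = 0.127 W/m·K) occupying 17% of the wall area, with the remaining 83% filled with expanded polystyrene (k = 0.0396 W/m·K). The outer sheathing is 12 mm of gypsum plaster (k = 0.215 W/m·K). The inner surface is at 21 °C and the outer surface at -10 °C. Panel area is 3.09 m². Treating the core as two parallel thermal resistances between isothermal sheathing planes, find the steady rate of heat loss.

Sheathing layers in series; stud and cavity paths in parallel between them.
R_inner = 0.018/(0.164×3.09) = 0.03552 K/W
R_stud  = 0.175/(0.127×0.17×3.09) = 2.623 K/W
R_cav   = 0.175/(0.0396×0.83×3.09) = 1.723 K/W
1/R_core = 1/R_stud + 1/R_cav → R_core = 1.04 K/W
R_outer = 0.012/(0.215×3.09) = 0.01806 K/W
R_total = 1.094 K/W
Q = ΔT/R_total = 31/1.094

Q ≈ 28.3 W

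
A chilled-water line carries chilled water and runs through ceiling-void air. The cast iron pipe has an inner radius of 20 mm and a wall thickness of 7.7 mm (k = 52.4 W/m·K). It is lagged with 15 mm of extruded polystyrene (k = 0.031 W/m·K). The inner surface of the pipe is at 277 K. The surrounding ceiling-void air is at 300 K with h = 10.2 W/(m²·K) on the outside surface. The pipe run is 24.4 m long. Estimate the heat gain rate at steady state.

Radial resistances (cylindrical: R_cond = ln(r_o/r_i)/(2πkL), R_conv = 1/(h·2πrL)):
R_cast iron pipe wall = ln(27.7/20)/(2π×52.4×24.4) = 4.054×10^-5 K/W
R_extruded polystyrene = ln(42.7/27.7)/(2π×0.031×24.4) = 0.09106 K/W
R_outer film = 1/(h_o·2πr_oL) = 1/(10.2×2π×0.0427×24.4) = 0.01498 K/W
R_total = 0.1061 K/W
Q = ΔT/R_total = 23/0.1061

Q ≈ 217 W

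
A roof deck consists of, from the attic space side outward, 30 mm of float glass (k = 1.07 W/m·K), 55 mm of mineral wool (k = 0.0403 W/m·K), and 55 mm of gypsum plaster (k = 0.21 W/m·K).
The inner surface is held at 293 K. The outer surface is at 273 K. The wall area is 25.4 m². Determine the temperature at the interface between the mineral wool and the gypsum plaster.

Treating each layer as a thermal resistance in series:
R_float glass = L/(kA) = 0.03/(1.07×25.4) = 0.001104 K/W
R_mineral wool = L/(kA) = 0.055/(0.0403×25.4) = 0.05373 K/W
R_gypsum plaster = L/(kA) = 0.055/(0.21×25.4) = 0.01031 K/W
R_total = 0.06515 K/W;  Q = ΔT/R_total = 20/0.06515 = 307 W
T_interface = T_inner − Q·ΣR(inner→interface) = 293 − 307×0.05483

T ≈ 276 K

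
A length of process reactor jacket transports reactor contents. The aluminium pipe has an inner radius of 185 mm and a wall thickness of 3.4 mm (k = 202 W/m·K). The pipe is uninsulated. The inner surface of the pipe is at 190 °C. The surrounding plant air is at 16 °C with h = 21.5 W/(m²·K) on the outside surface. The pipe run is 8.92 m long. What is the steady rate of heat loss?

Per-layer cylindrical resistances, series-summed:
R_aluminium pipe wall = ln(188.4/185)/(2π×202×8.92) = 1.609×10^-6 K/W
R_outer film = 1/(h_o·2πr_oL) = 1/(21.5×2π×0.1884×8.92) = 0.004405 K/W
R_total = 0.004407 K/W
Q = ΔT/R_total = 174/0.004407

Q ≈ 39500 W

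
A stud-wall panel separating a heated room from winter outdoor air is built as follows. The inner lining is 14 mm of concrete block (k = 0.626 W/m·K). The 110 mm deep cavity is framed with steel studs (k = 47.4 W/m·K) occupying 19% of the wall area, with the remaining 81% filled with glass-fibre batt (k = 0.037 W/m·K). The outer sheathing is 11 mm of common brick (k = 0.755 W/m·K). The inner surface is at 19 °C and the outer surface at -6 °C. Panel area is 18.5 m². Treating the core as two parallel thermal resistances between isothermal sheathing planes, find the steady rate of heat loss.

Sheathing layers in series; stud and cavity paths in parallel between them.
R_inner = 0.014/(0.626×18.5) = 0.001209 K/W
R_stud  = 0.11/(47.4×0.19×18.5) = 6.602×10^-4 K/W
R_cav   = 0.11/(0.037×0.81×18.5) = 0.1984 K/W
1/R_core = 1/R_stud + 1/R_cav → R_core = 6.58×10^-4 K/W
R_outer = 0.011/(0.755×18.5) = 7.875×10^-4 K/W
R_total = 0.002654 K/W
Q = ΔT/R_total = 25/0.002654

Q ≈ 9420 W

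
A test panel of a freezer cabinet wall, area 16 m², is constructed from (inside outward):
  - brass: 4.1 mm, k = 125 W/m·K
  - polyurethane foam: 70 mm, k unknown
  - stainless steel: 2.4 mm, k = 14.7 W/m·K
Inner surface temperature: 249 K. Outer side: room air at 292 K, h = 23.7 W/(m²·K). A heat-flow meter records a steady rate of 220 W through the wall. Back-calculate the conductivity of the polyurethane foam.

k ≈ 0.0227 W/(m·K)

Thermal resistances in series:
R_brass = L/(kA) = 0.0041/(125×16) = 2.05×10^-6 K/W
R_stainless steel = L/(kA) = 0.0024/(14.7×16) = 1.02×10^-5 K/W
R_outer film = 1/(h_o·A) = 1/(23.7×16) = 0.002637 K/W
Sum of known resistances R_other = 0.002649 K/W
Total R = ΔT/Q = 43/220 = 0.1955 K/W
R_polyurethane foam = R_total − R_other = 0.1928 K/W
k = L/(R·A) = 0.07/(0.1928×16)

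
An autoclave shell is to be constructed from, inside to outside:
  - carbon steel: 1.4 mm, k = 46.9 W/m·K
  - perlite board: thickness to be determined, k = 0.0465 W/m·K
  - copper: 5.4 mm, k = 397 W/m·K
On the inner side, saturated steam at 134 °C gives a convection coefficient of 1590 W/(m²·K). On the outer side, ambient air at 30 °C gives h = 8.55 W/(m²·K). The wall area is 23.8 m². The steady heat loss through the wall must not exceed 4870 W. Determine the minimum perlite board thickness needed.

L ≈ 18.2 mm

Thermal resistances in series:
R_inner film = 1/(h_i·A) = 1/(1590×23.8) = 2.643×10^-5 K/W
R_carbon steel = L/(kA) = 0.0014/(46.9×23.8) = 1.254×10^-6 K/W
R_copper = L/(kA) = 0.0054/(397×23.8) = 5.715×10^-7 K/W
R_outer film = 1/(h_o·A) = 1/(8.55×23.8) = 0.004914 K/W
Sum of the known resistances R_other = 0.004942 K/W
Required total resistance R_tot = ΔT/Q_allow = 104/4870 = 0.02136 K/W
R_perlite board = R_tot − R_other = 0.01641 K/W
L = R·k·A = 0.01641×0.0465×23.8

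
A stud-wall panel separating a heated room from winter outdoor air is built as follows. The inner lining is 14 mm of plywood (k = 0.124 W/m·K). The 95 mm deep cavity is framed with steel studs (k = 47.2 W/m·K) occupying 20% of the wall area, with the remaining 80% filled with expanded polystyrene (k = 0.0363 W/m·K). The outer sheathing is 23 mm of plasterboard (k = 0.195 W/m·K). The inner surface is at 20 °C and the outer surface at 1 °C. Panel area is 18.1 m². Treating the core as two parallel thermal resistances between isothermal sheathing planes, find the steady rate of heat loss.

Sheathing layers in series; stud and cavity paths in parallel between them.
R_inner = 0.014/(0.124×18.1) = 0.006238 K/W
R_stud  = 0.095/(47.2×0.2×18.1) = 5.56×10^-4 K/W
R_cav   = 0.095/(0.0363×0.8×18.1) = 0.1807 K/W
1/R_core = 1/R_stud + 1/R_cav → R_core = 5.543×10^-4 K/W
R_outer = 0.023/(0.195×18.1) = 0.006517 K/W
R_total = 0.01331 K/W
Q = ΔT/R_total = 19/0.01331

Q ≈ 1430 W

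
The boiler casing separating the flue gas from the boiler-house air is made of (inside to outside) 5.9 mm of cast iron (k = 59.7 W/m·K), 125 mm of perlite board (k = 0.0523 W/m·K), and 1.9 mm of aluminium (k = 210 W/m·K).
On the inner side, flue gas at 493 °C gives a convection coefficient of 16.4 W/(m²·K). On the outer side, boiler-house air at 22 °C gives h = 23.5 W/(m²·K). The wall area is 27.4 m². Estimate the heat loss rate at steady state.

Q ≈ 5180 W

Using the resistance-network approach (series):
R_inner film = 1/(h_i·A) = 1/(16.4×27.4) = 0.002225 K/W
R_cast iron = L/(kA) = 0.0059/(59.7×27.4) = 3.607×10^-6 K/W
R_perlite board = L/(kA) = 0.125/(0.0523×27.4) = 0.08723 K/W
R_aluminium = L/(kA) = 0.0019/(210×27.4) = 3.302×10^-7 K/W
R_outer film = 1/(h_o·A) = 1/(23.5×27.4) = 0.001553 K/W
R_total = 0.09101 K/W
Q = ΔT / R_total = 471 / 0.09101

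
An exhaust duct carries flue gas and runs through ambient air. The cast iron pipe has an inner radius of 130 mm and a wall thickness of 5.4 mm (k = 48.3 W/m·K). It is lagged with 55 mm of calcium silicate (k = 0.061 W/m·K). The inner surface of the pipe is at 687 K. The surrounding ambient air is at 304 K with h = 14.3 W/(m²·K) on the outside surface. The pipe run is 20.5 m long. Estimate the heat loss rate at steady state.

Q ≈ 8280 W

Per-layer cylindrical resistances, series-summed:
R_cast iron pipe wall = ln(135.4/130)/(2π×48.3×20.5) = 6.542×10^-6 K/W
R_calcium silicate = ln(190.4/135.4)/(2π×0.061×20.5) = 0.04339 K/W
R_outer film = 1/(h_o·2πr_oL) = 1/(14.3×2π×0.1904×20.5) = 0.002851 K/W
R_total = 0.04624 K/W
Q = ΔT/R_total = 383/0.04624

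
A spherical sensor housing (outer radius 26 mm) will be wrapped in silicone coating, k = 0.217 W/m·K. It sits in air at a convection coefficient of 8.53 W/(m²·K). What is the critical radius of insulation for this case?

For a sphere r_cr = 2k/h = 2×0.217/8.53
r_cr = 50.9 mm; since the bare radius (26 mm) is below r_cr, adding a thin layer of insulation will *increase* heat loss.

r_cr ≈ 50.9 mm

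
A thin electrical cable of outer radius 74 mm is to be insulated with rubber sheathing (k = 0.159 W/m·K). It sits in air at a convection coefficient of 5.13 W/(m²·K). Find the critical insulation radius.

For a cylinder r_cr = k/h = 0.159/5.13
r_cr = 31 mm; since the bare radius (74 mm) is above r_cr, any added insulation will reduce heat loss.

r_cr ≈ 31 mm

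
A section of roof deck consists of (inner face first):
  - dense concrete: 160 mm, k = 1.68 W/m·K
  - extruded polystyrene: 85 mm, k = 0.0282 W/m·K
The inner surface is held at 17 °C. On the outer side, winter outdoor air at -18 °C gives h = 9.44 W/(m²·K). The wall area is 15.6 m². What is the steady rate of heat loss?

Series thermal resistances:
R_dense concrete = L/(kA) = 0.16/(1.68×15.6) = 0.006105 K/W
R_extruded polystyrene = L/(kA) = 0.085/(0.0282×15.6) = 0.1932 K/W
R_outer film = 1/(h_o·A) = 1/(9.44×15.6) = 0.006791 K/W
R_total = 0.2061 K/W
Q = ΔT / R_total = 35 / 0.2061

Q ≈ 170 W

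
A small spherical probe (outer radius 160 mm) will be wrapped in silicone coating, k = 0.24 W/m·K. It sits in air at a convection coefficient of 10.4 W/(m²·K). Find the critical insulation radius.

r_cr ≈ 46.2 mm

For a sphere r_cr = 2k/h = 2×0.24/10.4
r_cr = 46.2 mm; since the bare radius (160 mm) is above r_cr, any added insulation will reduce heat loss.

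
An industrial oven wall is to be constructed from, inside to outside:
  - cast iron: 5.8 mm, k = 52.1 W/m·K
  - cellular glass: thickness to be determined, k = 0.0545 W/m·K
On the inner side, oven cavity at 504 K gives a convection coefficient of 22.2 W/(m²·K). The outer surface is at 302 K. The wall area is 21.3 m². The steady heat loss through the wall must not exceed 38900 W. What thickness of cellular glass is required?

L ≈ 3.57 mm

Model the wall as resistances in series:
R_inner film = 1/(h_i·A) = 1/(22.2×21.3) = 0.002115 K/W
R_cast iron = L/(kA) = 0.0058/(52.1×21.3) = 5.226×10^-6 K/W
Sum of the known resistances R_other = 0.00212 K/W
Required total resistance R_tot = ΔT/Q_allow = 202/38900 = 0.005193 K/W
R_cellular glass = R_tot − R_other = 0.003073 K/W
L = R·k·A = 0.003073×0.0545×21.3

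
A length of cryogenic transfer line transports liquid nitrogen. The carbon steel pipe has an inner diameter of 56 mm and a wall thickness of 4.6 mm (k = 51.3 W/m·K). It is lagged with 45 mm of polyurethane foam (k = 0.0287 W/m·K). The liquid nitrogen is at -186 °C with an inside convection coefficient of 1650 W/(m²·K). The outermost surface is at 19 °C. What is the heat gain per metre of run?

Radial resistances (cylindrical: R_cond = ln(r_o/r_i)/(2πkL), R_conv = 1/(h·2πrL)):
R_inner film = 1/(h_i·2πr₁L) = 1/(1650×2π×0.028×1) = 0.003445 K/W
R_carbon steel pipe wall = ln(32.6/28)/(2π×51.3×1) = 4.719×10^-4 K/W
R_polyurethane foam = ln(77.6/32.6)/(2π×0.0287×1) = 4.809 K/W
R_total = 4.813 K/W
Q = ΔT/R_total = 205/4.813

q′ ≈ 42.6 W/m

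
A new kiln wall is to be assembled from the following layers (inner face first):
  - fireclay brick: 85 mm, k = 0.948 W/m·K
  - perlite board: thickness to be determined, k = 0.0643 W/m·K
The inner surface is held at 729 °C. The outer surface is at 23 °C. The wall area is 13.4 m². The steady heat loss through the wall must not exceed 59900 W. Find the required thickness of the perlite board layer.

Using the resistance-network approach (series):
R_fireclay brick = L/(kA) = 0.085/(0.948×13.4) = 0.006691 K/W
Sum of the known resistances R_other = 0.006691 K/W
Required total resistance R_tot = ΔT/Q_allow = 706/59900 = 0.01179 K/W
R_perlite board = R_tot − R_other = 0.005095 K/W
L = R·k·A = 0.005095×0.0643×13.4

L ≈ 4.39 mm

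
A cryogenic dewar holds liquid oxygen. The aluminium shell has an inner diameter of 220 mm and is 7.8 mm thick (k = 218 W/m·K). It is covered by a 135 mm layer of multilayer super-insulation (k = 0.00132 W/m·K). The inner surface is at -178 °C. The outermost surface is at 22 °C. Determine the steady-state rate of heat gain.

Q ≈ 0.732 W

For a spherical shell R = (1/r₁ − 1/r₂)/(4πk); film R = 1/(h·4πr²). In series:
R_aluminium shell = (1/0.11 − 1/0.1178)/(4π×218) = 2.197×10^-4 K/W
R_multilayer super-insulation = (1/0.1178 − 1/0.2528)/(4π×0.00132) = 273.3 K/W
R_total = 273.3 K/W
Q = ΔT/R_total = 200/273.3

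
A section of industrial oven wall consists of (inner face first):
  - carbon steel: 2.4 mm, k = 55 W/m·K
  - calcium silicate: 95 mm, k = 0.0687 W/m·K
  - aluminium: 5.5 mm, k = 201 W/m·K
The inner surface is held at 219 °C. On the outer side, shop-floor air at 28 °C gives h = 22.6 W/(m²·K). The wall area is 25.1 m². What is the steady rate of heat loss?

Treating each layer as a thermal resistance in series:
R_carbon steel = L/(kA) = 0.0024/(55×25.1) = 1.739×10^-6 K/W
R_calcium silicate = L/(kA) = 0.095/(0.0687×25.1) = 0.05509 K/W
R_aluminium = L/(kA) = 0.0055/(201×25.1) = 1.09×10^-6 K/W
R_outer film = 1/(h_o·A) = 1/(22.6×25.1) = 0.001763 K/W
R_total = 0.05686 K/W
Q = ΔT / R_total = 191 / 0.05686

Q ≈ 3360 W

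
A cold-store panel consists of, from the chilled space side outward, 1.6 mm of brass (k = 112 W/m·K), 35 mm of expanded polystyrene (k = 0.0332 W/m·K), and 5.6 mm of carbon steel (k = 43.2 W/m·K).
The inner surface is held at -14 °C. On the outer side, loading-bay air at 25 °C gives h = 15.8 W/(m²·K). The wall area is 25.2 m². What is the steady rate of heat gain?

Thermal resistances in series:
R_brass = L/(kA) = 0.0016/(112×25.2) = 5.669×10^-7 K/W
R_expanded polystyrene = L/(kA) = 0.035/(0.0332×25.2) = 0.04183 K/W
R_carbon steel = L/(kA) = 0.0056/(43.2×25.2) = 5.144×10^-6 K/W
R_outer film = 1/(h_o·A) = 1/(15.8×25.2) = 0.002512 K/W
R_total = 0.04435 K/W
Q = ΔT / R_total = 39 / 0.04435

Q ≈ 879 W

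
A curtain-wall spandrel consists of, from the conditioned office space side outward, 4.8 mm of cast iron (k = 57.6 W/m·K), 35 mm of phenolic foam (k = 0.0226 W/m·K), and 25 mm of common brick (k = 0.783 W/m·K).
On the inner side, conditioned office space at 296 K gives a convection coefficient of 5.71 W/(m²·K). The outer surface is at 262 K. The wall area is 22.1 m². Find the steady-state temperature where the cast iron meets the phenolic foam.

T ≈ 293 K

Treating each layer as a thermal resistance in series:
R_inner film = 1/(h_i·A) = 1/(5.71×22.1) = 0.007924 K/W
R_cast iron = L/(kA) = 0.0048/(57.6×22.1) = 3.771×10^-6 K/W
R_phenolic foam = L/(kA) = 0.035/(0.0226×22.1) = 0.07008 K/W
R_common brick = L/(kA) = 0.025/(0.783×22.1) = 0.001445 K/W
R_total = 0.07945 K/W;  Q = ΔT/R_total = 34/0.07945 = 427.9 W
T_interface = T_inner − Q·ΣR(inner→interface) = 296 − 428×0.007928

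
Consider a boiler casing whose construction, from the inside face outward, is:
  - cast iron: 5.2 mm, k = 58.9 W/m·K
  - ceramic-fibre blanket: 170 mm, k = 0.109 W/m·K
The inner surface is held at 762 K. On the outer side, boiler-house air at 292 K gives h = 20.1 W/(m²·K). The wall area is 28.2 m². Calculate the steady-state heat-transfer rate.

Model the wall as resistances in series:
R_cast iron = L/(kA) = 0.0052/(58.9×28.2) = 3.131×10^-6 K/W
R_ceramic-fibre blanket = L/(kA) = 0.17/(0.109×28.2) = 0.05531 K/W
R_outer film = 1/(h_o·A) = 1/(20.1×28.2) = 0.001764 K/W
R_total = 0.05707 K/W
Q = ΔT / R_total = 470 / 0.05707

Q ≈ 8230 W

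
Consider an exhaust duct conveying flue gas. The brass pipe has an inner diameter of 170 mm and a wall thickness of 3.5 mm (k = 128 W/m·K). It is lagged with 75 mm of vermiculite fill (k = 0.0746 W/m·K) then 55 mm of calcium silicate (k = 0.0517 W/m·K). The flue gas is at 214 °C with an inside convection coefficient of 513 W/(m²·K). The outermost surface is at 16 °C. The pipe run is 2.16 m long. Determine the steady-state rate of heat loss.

Q ≈ 194 W

For a radial system each layer contributes R = ln(r_out/r_in)/(2πkL); films add R = 1/(hA).
R_inner film = 1/(h_i·2πr₁L) = 1/(513×2π×0.085×2.16) = 0.00169 K/W
R_brass pipe wall = ln(88.5/85)/(2π×128×2.16) = 2.323×10^-5 K/W
R_vermiculite fill = ln(163.5/88.5)/(2π×0.0746×2.16) = 0.6063 K/W
R_calcium silicate = ln(218.5/163.5)/(2π×0.0517×2.16) = 0.4133 K/W
R_total = 1.021 K/W
Q = ΔT/R_total = 198/1.021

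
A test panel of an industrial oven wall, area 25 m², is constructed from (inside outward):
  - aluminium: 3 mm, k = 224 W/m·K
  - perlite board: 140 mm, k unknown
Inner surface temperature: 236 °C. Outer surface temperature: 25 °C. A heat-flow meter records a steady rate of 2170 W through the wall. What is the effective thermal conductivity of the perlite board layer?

Model the wall as resistances in series:
R_aluminium = L/(kA) = 0.003/(224×25) = 5.357×10^-7 K/W
Sum of known resistances R_other = 5.357×10^-7 K/W
Total R = ΔT/Q = 211/2170 = 0.09724 K/W
R_perlite board = R_total − R_other = 0.09723 K/W
k = L/(R·A) = 0.14/(0.09723×25)

k ≈ 0.0576 W/(m·K)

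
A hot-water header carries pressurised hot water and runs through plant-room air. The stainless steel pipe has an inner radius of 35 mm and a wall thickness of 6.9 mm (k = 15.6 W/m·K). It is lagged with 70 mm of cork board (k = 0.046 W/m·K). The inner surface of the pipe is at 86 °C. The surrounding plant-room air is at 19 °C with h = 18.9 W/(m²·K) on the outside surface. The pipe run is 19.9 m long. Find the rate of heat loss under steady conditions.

Q ≈ 384 W

Radial resistances (cylindrical: R_cond = ln(r_o/r_i)/(2πkL), R_conv = 1/(h·2πrL)):
R_stainless steel pipe wall = ln(41.9/35)/(2π×15.6×19.9) = 9.225×10^-5 K/W
R_cork board = ln(111.9/41.9)/(2π×0.046×19.9) = 0.1708 K/W
R_outer film = 1/(h_o·2πr_oL) = 1/(18.9×2π×0.1119×19.9) = 0.003782 K/W
R_total = 0.1747 K/W
Q = ΔT/R_total = 67/0.1747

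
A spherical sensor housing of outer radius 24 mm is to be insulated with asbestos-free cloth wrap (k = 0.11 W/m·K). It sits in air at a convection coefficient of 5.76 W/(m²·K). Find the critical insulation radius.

For a sphere r_cr = 2k/h = 2×0.11/5.76
r_cr = 38.2 mm; since the bare radius (24 mm) is below r_cr, adding a thin layer of insulation will *increase* heat loss.

r_cr ≈ 38.2 mm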